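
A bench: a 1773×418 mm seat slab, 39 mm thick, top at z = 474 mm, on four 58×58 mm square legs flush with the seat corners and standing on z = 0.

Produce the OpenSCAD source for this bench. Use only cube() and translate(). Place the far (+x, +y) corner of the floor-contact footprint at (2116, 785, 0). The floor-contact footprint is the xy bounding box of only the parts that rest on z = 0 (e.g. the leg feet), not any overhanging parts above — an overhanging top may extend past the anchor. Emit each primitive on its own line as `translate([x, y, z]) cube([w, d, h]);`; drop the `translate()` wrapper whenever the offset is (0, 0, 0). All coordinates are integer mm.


translate([343, 367, 435]) cube([1773, 418, 39]);
translate([343, 367, 0]) cube([58, 58, 435]);
translate([343, 727, 0]) cube([58, 58, 435]);
translate([2058, 367, 0]) cube([58, 58, 435]);
translate([2058, 727, 0]) cube([58, 58, 435]);


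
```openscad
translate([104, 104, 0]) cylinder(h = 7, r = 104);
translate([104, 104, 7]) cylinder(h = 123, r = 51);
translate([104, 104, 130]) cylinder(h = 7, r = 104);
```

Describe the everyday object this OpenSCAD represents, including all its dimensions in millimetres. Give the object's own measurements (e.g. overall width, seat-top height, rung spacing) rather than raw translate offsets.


A spool: two coaxial disc flanges of radius 104 mm and thickness 7 mm, joined by a core cylinder of radius 51 mm and height 123 mm. The lower flange rests on z = 0 and the three cylinders share a vertical axis.


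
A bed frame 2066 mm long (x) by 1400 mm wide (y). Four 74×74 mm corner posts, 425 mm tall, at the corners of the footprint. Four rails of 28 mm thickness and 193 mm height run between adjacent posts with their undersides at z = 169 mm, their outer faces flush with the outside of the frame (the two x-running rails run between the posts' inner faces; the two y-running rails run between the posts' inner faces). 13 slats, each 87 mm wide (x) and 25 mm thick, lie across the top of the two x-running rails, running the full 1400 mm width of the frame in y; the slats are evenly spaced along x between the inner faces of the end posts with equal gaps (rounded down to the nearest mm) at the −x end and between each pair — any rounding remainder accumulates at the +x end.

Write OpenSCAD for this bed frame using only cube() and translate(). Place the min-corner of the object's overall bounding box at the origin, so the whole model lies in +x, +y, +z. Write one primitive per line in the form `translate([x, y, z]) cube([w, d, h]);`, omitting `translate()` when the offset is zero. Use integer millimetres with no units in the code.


cube([74, 74, 425]);
translate([0, 1326, 0]) cube([74, 74, 425]);
translate([1992, 0, 0]) cube([74, 74, 425]);
translate([1992, 1326, 0]) cube([74, 74, 425]);
translate([74, 0, 169]) cube([1918, 28, 193]);
translate([74, 1372, 169]) cube([1918, 28, 193]);
translate([0, 74, 169]) cube([28, 1252, 193]);
translate([2038, 74, 169]) cube([28, 1252, 193]);
translate([130, 0, 362]) cube([87, 1400, 25]);
translate([273, 0, 362]) cube([87, 1400, 25]);
translate([416, 0, 362]) cube([87, 1400, 25]);
translate([559, 0, 362]) cube([87, 1400, 25]);
translate([702, 0, 362]) cube([87, 1400, 25]);
translate([845, 0, 362]) cube([87, 1400, 25]);
translate([988, 0, 362]) cube([87, 1400, 25]);
translate([1131, 0, 362]) cube([87, 1400, 25]);
translate([1274, 0, 362]) cube([87, 1400, 25]);
translate([1417, 0, 362]) cube([87, 1400, 25]);
translate([1560, 0, 362]) cube([87, 1400, 25]);
translate([1703, 0, 362]) cube([87, 1400, 25]);
translate([1846, 0, 362]) cube([87, 1400, 25]);


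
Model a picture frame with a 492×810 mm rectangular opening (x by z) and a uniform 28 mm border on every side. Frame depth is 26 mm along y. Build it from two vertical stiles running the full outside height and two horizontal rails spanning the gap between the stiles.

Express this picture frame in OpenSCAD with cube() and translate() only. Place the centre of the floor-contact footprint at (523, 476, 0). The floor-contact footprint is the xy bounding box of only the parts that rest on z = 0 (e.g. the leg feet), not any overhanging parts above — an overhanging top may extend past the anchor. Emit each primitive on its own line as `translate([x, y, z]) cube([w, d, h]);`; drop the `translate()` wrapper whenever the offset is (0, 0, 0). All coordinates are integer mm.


translate([249, 463, 0]) cube([28, 26, 866]);
translate([769, 463, 0]) cube([28, 26, 866]);
translate([277, 463, 0]) cube([492, 26, 28]);
translate([277, 463, 838]) cube([492, 26, 28]);


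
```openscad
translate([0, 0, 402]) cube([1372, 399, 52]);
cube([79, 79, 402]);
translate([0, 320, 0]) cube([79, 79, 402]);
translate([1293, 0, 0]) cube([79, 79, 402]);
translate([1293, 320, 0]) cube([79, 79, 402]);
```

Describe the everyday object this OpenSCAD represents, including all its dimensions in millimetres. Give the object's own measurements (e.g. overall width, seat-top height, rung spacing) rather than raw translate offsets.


A bench: a 1372×399 mm seat slab, 52 mm thick, top at z = 454 mm, on four 79×79 mm square legs flush with the seat corners and standing on z = 0.


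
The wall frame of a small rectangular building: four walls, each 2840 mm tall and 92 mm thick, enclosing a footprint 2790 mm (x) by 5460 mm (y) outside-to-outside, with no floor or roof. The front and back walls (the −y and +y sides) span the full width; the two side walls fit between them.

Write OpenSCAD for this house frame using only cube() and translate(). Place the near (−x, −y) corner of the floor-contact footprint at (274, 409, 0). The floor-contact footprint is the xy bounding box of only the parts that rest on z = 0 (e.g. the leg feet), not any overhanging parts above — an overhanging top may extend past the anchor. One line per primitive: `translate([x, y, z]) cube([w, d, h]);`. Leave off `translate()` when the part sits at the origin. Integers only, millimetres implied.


translate([274, 409, 0]) cube([2790, 92, 2840]);
translate([274, 5777, 0]) cube([2790, 92, 2840]);
translate([274, 501, 0]) cube([92, 5276, 2840]);
translate([2972, 501, 0]) cube([92, 5276, 2840]);


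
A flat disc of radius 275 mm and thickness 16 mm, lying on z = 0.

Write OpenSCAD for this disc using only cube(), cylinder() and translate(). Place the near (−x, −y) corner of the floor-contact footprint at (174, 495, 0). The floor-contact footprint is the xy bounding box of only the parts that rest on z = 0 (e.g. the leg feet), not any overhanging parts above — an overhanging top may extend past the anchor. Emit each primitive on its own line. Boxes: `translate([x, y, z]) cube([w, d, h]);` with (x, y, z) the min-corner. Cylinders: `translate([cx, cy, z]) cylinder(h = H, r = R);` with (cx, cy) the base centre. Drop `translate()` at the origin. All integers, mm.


translate([449, 770, 0]) cylinder(h = 16, r = 275);


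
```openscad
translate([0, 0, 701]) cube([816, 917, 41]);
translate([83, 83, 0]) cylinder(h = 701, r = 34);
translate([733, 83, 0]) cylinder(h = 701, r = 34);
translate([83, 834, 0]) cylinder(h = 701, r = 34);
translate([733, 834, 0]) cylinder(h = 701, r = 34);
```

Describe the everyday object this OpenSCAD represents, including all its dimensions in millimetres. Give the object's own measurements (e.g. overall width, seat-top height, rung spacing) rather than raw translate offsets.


A rectangular dining table. The top is 816×917×41 mm with its upper surface at z = 742 mm. It stands on four round legs of 68 mm diameter, each leg's bounding box inset 49 mm from the nearest pair of top edges, running from the floor to the underside of the top.


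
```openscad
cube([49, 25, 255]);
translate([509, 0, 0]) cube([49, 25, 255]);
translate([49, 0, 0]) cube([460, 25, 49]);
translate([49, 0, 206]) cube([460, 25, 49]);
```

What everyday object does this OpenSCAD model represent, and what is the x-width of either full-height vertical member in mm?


A picture frame. The border width is 49 mm.

Four thin pieces enclosing a rectangular opening — a picture frame. The two full-height stiles are 255 mm tall; the top rail sits at z = 206 and is 49 mm tall, so the border above the opening is 255 − 206 = 49 mm, matching the stile x-width.


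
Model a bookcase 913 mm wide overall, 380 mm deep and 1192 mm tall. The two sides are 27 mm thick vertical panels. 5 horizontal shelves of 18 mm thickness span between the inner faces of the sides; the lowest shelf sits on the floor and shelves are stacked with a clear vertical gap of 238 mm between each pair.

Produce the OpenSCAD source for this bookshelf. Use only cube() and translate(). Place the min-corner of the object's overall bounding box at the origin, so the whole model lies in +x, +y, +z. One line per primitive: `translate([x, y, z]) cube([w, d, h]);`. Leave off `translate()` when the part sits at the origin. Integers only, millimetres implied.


cube([27, 380, 1192]);
translate([886, 0, 0]) cube([27, 380, 1192]);
translate([27, 0, 0]) cube([859, 380, 18]);
translate([27, 0, 256]) cube([859, 380, 18]);
translate([27, 0, 512]) cube([859, 380, 18]);
translate([27, 0, 768]) cube([859, 380, 18]);
translate([27, 0, 1024]) cube([859, 380, 18]);


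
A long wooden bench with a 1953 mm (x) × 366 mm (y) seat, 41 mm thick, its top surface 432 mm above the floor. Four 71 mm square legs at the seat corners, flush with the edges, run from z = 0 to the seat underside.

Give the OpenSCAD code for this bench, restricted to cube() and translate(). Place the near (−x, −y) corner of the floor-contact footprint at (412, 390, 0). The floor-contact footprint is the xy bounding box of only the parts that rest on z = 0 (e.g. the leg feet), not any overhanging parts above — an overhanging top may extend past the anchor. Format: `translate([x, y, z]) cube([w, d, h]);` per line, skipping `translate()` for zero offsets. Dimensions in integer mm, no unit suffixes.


translate([412, 390, 391]) cube([1953, 366, 41]);
translate([412, 390, 0]) cube([71, 71, 391]);
translate([412, 685, 0]) cube([71, 71, 391]);
translate([2294, 390, 0]) cube([71, 71, 391]);
translate([2294, 685, 0]) cube([71, 71, 391]);


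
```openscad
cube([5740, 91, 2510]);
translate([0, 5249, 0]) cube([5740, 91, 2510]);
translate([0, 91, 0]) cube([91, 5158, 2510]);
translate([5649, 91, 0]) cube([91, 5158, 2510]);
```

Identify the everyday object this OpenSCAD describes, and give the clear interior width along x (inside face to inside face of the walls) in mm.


A house (or room) frame. The interior width is 5558 mm.

Four 2510 mm walls enclosing a rectangle with no floor or roof — a room or house frame. Outside width is 5740 mm and wall thickness is 91 mm, so the interior width is 5740 − 2 × 91 = 5558 mm.


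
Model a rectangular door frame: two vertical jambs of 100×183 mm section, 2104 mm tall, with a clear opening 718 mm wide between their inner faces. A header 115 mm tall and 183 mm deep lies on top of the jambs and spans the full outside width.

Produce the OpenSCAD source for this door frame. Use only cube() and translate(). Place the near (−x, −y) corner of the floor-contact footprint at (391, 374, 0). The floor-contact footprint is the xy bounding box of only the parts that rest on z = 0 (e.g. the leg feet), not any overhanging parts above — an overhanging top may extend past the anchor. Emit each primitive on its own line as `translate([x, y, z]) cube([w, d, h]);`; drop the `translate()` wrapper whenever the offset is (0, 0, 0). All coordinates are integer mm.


translate([391, 374, 0]) cube([100, 183, 2104]);
translate([1209, 374, 0]) cube([100, 183, 2104]);
translate([391, 374, 2104]) cube([918, 183, 115]);


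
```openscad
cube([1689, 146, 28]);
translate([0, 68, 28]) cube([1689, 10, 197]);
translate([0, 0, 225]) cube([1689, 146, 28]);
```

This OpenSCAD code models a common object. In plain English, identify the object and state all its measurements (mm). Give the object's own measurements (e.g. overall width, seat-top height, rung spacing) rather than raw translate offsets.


An I-beam lying along x, 1689 mm long. Overall section height 253 mm. Two flanges 146 mm wide (y) and 28 mm thick, one on the floor and one at the top; a web 10 mm thick runs between them, centred on the flange width.


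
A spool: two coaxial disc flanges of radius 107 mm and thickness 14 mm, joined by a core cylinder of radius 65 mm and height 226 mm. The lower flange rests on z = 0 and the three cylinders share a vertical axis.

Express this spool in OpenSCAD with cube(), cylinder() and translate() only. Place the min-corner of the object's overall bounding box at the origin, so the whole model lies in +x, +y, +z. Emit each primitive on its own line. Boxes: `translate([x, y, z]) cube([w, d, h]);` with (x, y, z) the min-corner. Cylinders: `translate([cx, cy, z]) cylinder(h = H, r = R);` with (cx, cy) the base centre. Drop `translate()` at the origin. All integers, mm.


translate([107, 107, 0]) cylinder(h = 14, r = 107);
translate([107, 107, 14]) cylinder(h = 226, r = 65);
translate([107, 107, 240]) cylinder(h = 14, r = 107);


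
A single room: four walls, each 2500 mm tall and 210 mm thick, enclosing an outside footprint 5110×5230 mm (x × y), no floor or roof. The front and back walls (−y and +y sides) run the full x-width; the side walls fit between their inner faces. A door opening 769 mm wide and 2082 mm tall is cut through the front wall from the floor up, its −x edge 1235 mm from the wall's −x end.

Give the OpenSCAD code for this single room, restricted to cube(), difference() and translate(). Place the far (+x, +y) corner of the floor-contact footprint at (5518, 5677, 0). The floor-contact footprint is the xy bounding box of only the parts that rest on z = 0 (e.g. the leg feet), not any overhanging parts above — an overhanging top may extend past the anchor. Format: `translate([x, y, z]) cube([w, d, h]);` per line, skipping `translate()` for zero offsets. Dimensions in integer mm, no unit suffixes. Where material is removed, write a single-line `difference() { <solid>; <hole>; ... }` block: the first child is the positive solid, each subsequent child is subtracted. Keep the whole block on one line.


difference() { translate([408, 447, 0]) cube([5110, 210, 2500]); translate([1643, 447, 0]) cube([769, 210, 2082]); }
translate([408, 5467, 0]) cube([5110, 210, 2500]);
translate([408, 657, 0]) cube([210, 4810, 2500]);
translate([5308, 657, 0]) cube([210, 4810, 2500]);


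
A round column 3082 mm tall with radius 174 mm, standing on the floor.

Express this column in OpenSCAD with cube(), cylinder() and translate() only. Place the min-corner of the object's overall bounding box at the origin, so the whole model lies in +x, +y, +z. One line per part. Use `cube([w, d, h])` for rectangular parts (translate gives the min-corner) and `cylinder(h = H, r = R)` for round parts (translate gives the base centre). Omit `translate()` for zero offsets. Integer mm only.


translate([174, 174, 0]) cylinder(h = 3082, r = 174);


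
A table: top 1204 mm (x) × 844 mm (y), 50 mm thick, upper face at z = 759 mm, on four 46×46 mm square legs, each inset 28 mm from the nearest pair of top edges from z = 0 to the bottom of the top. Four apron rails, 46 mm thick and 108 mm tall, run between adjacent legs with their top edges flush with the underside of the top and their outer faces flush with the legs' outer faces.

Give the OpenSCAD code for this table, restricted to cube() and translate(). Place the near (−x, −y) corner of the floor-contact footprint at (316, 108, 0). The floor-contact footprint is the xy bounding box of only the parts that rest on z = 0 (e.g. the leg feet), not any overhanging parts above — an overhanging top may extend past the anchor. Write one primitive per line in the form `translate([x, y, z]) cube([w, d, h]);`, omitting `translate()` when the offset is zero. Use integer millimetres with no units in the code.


translate([288, 80, 709]) cube([1204, 844, 50]);
translate([316, 108, 0]) cube([46, 46, 709]);
translate([1418, 108, 0]) cube([46, 46, 709]);
translate([316, 850, 0]) cube([46, 46, 709]);
translate([1418, 850, 0]) cube([46, 46, 709]);
translate([362, 108, 601]) cube([1056, 46, 108]);
translate([362, 850, 601]) cube([1056, 46, 108]);
translate([316, 154, 601]) cube([46, 696, 108]);
translate([1418, 154, 601]) cube([46, 696, 108]);


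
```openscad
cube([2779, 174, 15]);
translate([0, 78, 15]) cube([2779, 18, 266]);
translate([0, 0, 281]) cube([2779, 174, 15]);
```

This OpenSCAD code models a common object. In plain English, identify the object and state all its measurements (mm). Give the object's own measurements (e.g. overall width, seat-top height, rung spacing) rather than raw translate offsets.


An I-beam lying along x, 2779 mm long. Overall section height 296 mm. Two flanges 174 mm wide (y) and 15 mm thick, one on the floor and one at the top; a web 18 mm thick runs between them, centred on the flange width.


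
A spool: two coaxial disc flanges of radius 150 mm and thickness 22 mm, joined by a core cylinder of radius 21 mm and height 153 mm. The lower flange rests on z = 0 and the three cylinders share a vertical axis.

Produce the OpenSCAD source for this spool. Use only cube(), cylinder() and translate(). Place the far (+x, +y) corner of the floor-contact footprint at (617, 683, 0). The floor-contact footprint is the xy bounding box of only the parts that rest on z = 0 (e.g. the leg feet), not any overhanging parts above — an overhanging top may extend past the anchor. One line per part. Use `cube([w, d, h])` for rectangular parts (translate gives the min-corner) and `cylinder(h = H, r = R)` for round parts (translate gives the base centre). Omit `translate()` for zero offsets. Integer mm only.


translate([467, 533, 0]) cylinder(h = 22, r = 150);
translate([467, 533, 22]) cylinder(h = 153, r = 21);
translate([467, 533, 175]) cylinder(h = 22, r = 150);


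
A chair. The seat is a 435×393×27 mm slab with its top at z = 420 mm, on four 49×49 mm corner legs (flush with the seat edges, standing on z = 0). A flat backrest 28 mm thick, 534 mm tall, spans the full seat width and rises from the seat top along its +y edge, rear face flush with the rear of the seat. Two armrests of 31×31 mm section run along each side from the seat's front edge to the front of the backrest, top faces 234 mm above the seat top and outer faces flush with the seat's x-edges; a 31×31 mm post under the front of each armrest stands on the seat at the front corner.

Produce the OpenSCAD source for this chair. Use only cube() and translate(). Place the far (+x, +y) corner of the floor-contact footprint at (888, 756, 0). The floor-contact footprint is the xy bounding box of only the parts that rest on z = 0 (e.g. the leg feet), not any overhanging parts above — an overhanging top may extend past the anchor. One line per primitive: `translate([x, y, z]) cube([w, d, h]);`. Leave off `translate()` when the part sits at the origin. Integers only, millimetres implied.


// leg_h = 420 - 27 = 393
// arm post h = 234 - 31 = 203
translate([453, 363, 393]) cube([435, 393, 27]);
translate([453, 363, 0]) cube([49, 49, 393]);
translate([839, 363, 0]) cube([49, 49, 393]);
translate([453, 707, 0]) cube([49, 49, 393]);
translate([839, 707, 0]) cube([49, 49, 393]);
translate([453, 728, 420]) cube([435, 28, 534]);
translate([453, 363, 623]) cube([31, 365, 31]);
translate([857, 363, 623]) cube([31, 365, 31]);
translate([453, 363, 420]) cube([31, 31, 203]);
translate([857, 363, 420]) cube([31, 31, 203]);


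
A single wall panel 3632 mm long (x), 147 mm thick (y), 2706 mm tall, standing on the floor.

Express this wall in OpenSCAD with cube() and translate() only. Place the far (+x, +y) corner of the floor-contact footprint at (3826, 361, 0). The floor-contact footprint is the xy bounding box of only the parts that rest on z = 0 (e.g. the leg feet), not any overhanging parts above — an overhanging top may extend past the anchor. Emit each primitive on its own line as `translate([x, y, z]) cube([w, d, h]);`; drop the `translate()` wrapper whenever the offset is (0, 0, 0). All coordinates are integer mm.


translate([194, 214, 0]) cube([3632, 147, 2706]);


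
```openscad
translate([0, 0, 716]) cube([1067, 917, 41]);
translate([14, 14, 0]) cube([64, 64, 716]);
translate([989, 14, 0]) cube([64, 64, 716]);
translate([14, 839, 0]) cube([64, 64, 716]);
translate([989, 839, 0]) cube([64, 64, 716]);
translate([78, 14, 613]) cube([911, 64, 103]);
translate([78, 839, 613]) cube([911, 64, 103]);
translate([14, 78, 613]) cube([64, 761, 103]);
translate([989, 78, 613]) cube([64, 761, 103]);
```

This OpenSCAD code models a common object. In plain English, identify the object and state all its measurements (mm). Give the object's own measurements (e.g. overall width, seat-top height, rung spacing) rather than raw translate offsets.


A rectangular dining table. The top is 1067×917×41 mm with its upper surface at z = 757 mm. It stands on four 64×64 mm square legs, each inset 14 mm from the nearest pair of top edges, running from the floor to the underside of the top. Four apron rails, 64 mm thick and 103 mm tall, run between adjacent legs with their top edges flush with the underside of the top and their outer faces flush with the legs' outer faces.


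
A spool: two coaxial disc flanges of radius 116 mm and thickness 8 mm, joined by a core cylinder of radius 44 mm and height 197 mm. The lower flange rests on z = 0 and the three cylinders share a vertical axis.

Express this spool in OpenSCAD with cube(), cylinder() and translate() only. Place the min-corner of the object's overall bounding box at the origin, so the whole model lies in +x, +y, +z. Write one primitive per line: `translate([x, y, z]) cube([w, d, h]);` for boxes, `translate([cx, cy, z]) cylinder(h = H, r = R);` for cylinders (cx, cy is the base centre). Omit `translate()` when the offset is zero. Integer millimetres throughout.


translate([116, 116, 0]) cylinder(h = 8, r = 116);
translate([116, 116, 8]) cylinder(h = 197, r = 44);
translate([116, 116, 205]) cylinder(h = 8, r = 116);


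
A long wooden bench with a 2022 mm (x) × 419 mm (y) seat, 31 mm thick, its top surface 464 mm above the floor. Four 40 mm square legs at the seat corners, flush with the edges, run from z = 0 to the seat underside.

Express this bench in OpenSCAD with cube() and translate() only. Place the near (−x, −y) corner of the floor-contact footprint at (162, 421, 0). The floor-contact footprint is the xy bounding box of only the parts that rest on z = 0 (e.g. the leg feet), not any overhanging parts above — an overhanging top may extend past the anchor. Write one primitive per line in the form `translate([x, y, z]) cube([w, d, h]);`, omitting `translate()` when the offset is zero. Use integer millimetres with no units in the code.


translate([162, 421, 433]) cube([2022, 419, 31]);
translate([162, 421, 0]) cube([40, 40, 433]);
translate([162, 800, 0]) cube([40, 40, 433]);
translate([2144, 421, 0]) cube([40, 40, 433]);
translate([2144, 800, 0]) cube([40, 40, 433]);


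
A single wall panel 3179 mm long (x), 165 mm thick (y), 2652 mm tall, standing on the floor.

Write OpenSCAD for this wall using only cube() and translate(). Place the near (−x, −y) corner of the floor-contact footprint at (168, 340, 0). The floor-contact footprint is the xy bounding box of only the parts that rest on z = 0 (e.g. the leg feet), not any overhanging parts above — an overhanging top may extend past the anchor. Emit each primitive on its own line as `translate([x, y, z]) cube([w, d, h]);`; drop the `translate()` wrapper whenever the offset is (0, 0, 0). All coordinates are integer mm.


translate([168, 340, 0]) cube([3179, 165, 2652]);


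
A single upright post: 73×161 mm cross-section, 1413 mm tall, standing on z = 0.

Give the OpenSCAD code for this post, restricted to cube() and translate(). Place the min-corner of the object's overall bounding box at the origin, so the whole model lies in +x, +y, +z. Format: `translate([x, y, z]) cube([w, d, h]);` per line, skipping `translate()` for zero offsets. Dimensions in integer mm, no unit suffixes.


cube([73, 161, 1413]);


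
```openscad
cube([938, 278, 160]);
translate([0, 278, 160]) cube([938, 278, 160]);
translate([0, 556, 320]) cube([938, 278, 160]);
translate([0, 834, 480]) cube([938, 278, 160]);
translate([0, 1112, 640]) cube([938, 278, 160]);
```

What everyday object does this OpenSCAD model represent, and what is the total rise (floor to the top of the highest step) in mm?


A staircase. The total rise is 800 mm.

5 identical blocks, each offset up and back from the previous — a staircase. Each step is 160 mm tall and there are 5 of them, so the total rise is 5 × 160 = 800 mm.


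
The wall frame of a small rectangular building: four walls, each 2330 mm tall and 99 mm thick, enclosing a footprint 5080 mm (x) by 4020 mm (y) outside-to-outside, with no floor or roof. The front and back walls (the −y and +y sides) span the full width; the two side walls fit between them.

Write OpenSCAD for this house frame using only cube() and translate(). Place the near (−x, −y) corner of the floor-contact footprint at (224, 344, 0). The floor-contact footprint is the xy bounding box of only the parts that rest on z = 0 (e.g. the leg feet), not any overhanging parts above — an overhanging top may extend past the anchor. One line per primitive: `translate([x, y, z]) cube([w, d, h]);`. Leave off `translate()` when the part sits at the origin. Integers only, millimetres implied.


translate([224, 344, 0]) cube([5080, 99, 2330]);
translate([224, 4265, 0]) cube([5080, 99, 2330]);
translate([224, 443, 0]) cube([99, 3822, 2330]);
translate([5205, 443, 0]) cube([99, 3822, 2330]);


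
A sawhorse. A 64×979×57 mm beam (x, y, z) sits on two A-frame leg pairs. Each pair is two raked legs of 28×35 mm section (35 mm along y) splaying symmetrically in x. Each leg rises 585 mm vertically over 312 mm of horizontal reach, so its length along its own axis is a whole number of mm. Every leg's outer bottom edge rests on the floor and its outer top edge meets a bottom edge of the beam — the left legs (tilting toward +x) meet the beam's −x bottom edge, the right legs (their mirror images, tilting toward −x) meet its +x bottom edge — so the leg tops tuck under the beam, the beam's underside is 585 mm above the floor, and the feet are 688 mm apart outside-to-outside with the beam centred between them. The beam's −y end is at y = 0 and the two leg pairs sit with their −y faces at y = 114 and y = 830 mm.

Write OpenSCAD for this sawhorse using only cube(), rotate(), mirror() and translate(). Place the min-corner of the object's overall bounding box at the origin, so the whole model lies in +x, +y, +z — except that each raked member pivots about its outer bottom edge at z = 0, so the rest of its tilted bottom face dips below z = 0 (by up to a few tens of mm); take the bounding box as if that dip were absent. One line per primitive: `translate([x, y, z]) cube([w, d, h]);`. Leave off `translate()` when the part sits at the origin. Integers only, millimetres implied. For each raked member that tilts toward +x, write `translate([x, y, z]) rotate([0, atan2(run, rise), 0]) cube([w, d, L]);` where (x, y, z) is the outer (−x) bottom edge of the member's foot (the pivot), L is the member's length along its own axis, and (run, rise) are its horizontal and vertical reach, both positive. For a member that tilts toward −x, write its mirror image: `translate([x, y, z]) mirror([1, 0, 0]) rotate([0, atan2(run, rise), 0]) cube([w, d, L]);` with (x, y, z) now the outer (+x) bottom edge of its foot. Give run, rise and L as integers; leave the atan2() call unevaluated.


translate([312, 0, 585]) cube([64, 979, 57]);
translate([0, 114, 0]) rotate([0, atan2(312, 585), 0]) cube([28, 35, 663]);
translate([688, 114, 0]) mirror([1, 0, 0]) rotate([0, atan2(312, 585), 0]) cube([28, 35, 663]);
translate([0, 830, 0]) rotate([0, atan2(312, 585), 0]) cube([28, 35, 663]);
translate([688, 830, 0]) mirror([1, 0, 0]) rotate([0, atan2(312, 585), 0]) cube([28, 35, 663]);


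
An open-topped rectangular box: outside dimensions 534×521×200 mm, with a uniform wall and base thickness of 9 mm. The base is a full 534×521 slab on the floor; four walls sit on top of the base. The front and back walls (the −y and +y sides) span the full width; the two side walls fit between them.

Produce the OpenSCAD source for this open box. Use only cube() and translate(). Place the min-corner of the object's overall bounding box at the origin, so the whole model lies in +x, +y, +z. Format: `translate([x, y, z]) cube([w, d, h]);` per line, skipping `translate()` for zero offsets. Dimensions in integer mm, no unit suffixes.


cube([534, 521, 9]);
translate([0, 0, 9]) cube([534, 9, 191]);
translate([0, 512, 9]) cube([534, 9, 191]);
translate([0, 9, 9]) cube([9, 503, 191]);
translate([525, 9, 9]) cube([9, 503, 191]);


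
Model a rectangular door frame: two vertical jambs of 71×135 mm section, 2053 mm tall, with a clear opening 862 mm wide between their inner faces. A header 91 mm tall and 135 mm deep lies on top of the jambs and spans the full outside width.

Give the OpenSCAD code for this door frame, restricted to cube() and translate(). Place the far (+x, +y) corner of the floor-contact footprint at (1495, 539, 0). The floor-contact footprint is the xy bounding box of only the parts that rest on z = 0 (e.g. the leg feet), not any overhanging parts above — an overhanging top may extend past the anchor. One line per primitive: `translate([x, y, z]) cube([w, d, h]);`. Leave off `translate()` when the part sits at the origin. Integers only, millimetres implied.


translate([491, 404, 0]) cube([71, 135, 2053]);
translate([1424, 404, 0]) cube([71, 135, 2053]);
translate([491, 404, 2053]) cube([1004, 135, 91]);


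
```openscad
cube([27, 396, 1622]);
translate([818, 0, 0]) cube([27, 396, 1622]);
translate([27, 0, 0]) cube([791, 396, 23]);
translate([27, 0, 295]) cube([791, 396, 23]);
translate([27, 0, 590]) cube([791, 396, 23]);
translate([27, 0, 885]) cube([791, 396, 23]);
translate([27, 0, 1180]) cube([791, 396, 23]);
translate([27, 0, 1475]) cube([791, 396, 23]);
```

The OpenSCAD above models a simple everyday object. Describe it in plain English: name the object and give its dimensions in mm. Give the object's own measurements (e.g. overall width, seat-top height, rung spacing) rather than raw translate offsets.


An open bookshelf. Two side panels, each 27 mm thick, 396 mm deep and 1622 mm tall, stand 845 mm apart (outside-to-outside). Between them sit 6 shelves, each 23 mm thick and 396 mm deep, spanning the full gap between the sides. The bottom shelf rests on the floor (its underside at z = 0) and the clear gap between one shelf's top and the next shelf's underside is 272 mm.


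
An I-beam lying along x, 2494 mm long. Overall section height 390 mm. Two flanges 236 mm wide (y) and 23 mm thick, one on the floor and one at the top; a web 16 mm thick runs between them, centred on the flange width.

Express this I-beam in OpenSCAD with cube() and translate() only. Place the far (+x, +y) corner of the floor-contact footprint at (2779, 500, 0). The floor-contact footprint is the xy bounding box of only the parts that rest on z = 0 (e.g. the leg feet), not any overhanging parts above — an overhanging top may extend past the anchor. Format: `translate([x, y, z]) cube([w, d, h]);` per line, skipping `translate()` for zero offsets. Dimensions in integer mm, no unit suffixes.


translate([285, 264, 0]) cube([2494, 236, 23]);
translate([285, 374, 23]) cube([2494, 16, 344]);
translate([285, 264, 367]) cube([2494, 236, 23]);


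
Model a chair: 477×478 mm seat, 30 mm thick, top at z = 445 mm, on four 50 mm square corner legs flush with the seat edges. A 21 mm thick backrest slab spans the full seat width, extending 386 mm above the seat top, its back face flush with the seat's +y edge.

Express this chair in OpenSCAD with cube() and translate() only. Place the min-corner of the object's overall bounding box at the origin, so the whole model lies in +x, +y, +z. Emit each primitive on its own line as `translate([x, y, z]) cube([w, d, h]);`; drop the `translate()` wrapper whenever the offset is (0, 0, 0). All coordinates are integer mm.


translate([0, 0, 415]) cube([477, 478, 30]);
cube([50, 50, 415]);
translate([427, 0, 0]) cube([50, 50, 415]);
translate([0, 428, 0]) cube([50, 50, 415]);
translate([427, 428, 0]) cube([50, 50, 415]);
translate([0, 457, 445]) cube([477, 21, 386]);


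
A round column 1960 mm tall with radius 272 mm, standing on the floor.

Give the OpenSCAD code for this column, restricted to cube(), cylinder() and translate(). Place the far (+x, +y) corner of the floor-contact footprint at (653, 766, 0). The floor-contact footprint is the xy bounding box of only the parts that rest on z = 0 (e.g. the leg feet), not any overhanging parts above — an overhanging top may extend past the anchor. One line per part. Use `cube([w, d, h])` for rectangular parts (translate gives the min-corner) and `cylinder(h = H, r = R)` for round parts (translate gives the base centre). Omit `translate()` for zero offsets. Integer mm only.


translate([381, 494, 0]) cylinder(h = 1960, r = 272);


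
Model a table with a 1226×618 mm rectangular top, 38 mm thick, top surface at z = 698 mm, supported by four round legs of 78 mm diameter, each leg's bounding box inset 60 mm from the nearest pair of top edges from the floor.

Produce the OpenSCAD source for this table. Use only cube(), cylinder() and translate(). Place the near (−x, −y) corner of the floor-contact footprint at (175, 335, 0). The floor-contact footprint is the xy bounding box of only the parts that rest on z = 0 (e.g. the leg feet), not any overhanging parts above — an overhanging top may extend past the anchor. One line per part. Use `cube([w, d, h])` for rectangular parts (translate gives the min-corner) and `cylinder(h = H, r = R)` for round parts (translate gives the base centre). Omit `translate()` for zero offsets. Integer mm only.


translate([115, 275, 660]) cube([1226, 618, 38]);
translate([214, 374, 0]) cylinder(h = 660, r = 39);
translate([1242, 374, 0]) cylinder(h = 660, r = 39);
translate([214, 794, 0]) cylinder(h = 660, r = 39);
translate([1242, 794, 0]) cylinder(h = 660, r = 39);


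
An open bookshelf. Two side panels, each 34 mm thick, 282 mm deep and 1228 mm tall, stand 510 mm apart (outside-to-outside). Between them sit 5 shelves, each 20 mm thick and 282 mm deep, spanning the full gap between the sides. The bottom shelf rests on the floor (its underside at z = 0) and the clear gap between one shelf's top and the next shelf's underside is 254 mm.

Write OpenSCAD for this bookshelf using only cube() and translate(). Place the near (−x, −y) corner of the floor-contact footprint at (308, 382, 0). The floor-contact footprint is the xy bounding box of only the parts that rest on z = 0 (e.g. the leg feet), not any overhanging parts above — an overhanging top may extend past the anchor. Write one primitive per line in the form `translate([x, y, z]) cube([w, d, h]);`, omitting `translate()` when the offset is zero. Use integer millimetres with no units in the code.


translate([308, 382, 0]) cube([34, 282, 1228]);
translate([784, 382, 0]) cube([34, 282, 1228]);
translate([342, 382, 0]) cube([442, 282, 20]);
translate([342, 382, 274]) cube([442, 282, 20]);
translate([342, 382, 548]) cube([442, 282, 20]);
translate([342, 382, 822]) cube([442, 282, 20]);
translate([342, 382, 1096]) cube([442, 282, 20]);


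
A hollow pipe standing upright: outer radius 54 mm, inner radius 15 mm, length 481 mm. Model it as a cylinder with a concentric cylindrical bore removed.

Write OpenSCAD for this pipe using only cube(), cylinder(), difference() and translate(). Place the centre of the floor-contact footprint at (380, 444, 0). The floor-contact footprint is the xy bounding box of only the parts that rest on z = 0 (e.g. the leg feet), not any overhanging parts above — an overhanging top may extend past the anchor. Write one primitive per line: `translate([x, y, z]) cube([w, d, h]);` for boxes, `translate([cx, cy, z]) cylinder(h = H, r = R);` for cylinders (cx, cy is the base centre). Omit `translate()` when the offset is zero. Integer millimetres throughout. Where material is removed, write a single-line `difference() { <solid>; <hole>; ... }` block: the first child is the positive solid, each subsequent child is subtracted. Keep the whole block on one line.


difference() { translate([380, 444, 0]) cylinder(h = 481, r = 54); translate([380, 444, 0]) cylinder(h = 481, r = 15); }


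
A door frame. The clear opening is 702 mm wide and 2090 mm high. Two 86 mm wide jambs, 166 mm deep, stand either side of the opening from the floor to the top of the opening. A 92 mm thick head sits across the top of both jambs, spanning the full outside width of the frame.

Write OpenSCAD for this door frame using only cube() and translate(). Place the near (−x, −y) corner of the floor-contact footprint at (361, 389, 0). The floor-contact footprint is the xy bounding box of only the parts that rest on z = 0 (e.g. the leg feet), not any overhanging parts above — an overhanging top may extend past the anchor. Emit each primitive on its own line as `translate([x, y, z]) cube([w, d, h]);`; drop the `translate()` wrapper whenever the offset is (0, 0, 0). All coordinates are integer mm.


translate([361, 389, 0]) cube([86, 166, 2090]);
translate([1149, 389, 0]) cube([86, 166, 2090]);
translate([361, 389, 2090]) cube([874, 166, 92]);


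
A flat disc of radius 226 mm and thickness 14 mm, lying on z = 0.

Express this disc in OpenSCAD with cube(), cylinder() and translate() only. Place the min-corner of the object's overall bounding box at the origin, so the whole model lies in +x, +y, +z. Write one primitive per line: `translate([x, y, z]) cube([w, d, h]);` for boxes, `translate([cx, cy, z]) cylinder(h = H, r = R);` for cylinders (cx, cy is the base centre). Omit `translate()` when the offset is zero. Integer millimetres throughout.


translate([226, 226, 0]) cylinder(h = 14, r = 226);


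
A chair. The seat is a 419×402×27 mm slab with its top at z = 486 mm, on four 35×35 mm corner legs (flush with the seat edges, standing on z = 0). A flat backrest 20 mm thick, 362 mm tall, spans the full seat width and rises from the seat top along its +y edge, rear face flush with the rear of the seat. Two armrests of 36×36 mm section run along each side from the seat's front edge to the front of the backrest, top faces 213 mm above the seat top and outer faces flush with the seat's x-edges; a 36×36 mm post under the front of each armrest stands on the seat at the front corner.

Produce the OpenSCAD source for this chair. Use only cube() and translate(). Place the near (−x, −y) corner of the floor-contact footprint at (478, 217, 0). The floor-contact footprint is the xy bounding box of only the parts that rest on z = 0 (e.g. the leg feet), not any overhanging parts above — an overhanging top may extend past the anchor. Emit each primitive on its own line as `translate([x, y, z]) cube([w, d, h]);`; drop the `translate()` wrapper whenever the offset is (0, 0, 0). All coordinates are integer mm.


translate([478, 217, 459]) cube([419, 402, 27]);
translate([478, 217, 0]) cube([35, 35, 459]);
translate([862, 217, 0]) cube([35, 35, 459]);
translate([478, 584, 0]) cube([35, 35, 459]);
translate([862, 584, 0]) cube([35, 35, 459]);
translate([478, 599, 486]) cube([419, 20, 362]);
translate([478, 217, 663]) cube([36, 382, 36]);
translate([861, 217, 663]) cube([36, 382, 36]);
translate([478, 217, 486]) cube([36, 36, 177]);
translate([861, 217, 486]) cube([36, 36, 177]);


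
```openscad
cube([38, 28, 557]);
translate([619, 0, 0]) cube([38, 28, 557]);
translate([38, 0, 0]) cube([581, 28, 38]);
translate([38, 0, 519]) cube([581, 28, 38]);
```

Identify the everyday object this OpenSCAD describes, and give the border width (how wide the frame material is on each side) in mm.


A picture frame. The border width is 38 mm.

Four thin pieces enclosing a rectangular opening — a picture frame. The two full-height stiles are 557 mm tall; the top rail sits at z = 519 and is 38 mm tall, so the border above the opening is 557 − 519 = 38 mm, matching the stile x-width.
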